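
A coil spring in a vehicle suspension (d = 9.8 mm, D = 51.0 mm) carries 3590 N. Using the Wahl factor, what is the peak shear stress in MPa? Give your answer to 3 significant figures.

642 MPa

Spring index C = D/d = 51.0/9.8 = 5.2041
K_W = (4C−1)/(4C−4) + 0.615/C = 19.816/16.816 + 0.1182 = 1.2966
τ₀ = 8FD/(πd³) = 8·3590·51.0/(π·9.8³) = 1.46472e+06/2956.8 = 495.37 MPa
τ_max = K·τ₀ = 1.2966 × 495.37 = 642.28 MPa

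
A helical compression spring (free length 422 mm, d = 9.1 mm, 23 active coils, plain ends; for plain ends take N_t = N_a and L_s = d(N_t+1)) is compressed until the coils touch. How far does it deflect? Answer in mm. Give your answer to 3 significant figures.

204 mm

N_t = 23; L_s = 9.1·24 = 218.4 mm
δ_solid = L₀ − L_s = 422 − 218.4 = 203.6 mm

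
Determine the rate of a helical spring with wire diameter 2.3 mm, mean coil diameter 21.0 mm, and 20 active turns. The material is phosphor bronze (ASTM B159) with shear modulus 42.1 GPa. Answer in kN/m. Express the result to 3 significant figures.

0.795 kN/m

k = Gd⁴/(8D³N_a) = (42.1×10³ × 2.3⁴) / (8 × 21.0³ × 20)
  = 1.17813e+06 / 1.48176e+06 = 0.79509 N/mm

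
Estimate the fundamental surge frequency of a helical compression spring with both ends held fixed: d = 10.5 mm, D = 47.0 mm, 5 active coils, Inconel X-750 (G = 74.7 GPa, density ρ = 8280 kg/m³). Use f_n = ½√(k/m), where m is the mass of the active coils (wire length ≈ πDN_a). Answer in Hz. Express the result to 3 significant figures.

k = Gd⁴/(8D³N_a) = (74.7×10³)(10.5⁴)/(8·47.0³·5) = 218.64 N/mm = 2.1864e+05 N/m
Wire length L = πDN_a = π·47.0·5 = 738.27 mm
m = ρ·(πd²/4)·L = 8280 × 86.59×10⁻⁶ m² × 0.73827 m = 0.52932 kg
f_n = ½√(k/m) = 0.5·√(2.1864e+05/0.52932) = 0.5·√(4.1305e+05) = 321.35 Hz

321 Hz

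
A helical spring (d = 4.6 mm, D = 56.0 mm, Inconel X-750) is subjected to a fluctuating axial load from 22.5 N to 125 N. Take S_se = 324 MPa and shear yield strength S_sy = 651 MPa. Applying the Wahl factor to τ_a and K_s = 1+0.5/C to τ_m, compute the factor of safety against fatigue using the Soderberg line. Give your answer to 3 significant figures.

C = D/d = 56.0/4.6 = 12.1739; K_W = (4C−1)/(4C−4)+0.615/C = 1.1176; K_s = 1+0.5/C = 1.0411
F_a = (F_max−F_min)/2 = 51.25 N; F_m = (F_max+F_min)/2 = 73.75 N
τ_a = K_W·8F_aD/(πd³) = 1.1176 × 75.084 = 83.917 MPa
τ_m = K_s·8F_mD/(πd³) = 1.0411 × 108.05 = 112.49 MPa
Soderberg: 1/n_f = τ_a/S_se + τ_m/S_sy = 83.917/324 + 112.49/651 = 0.25900 + 0.17279 = 0.43179
n_f = 1/0.43179 = 2.316

2.32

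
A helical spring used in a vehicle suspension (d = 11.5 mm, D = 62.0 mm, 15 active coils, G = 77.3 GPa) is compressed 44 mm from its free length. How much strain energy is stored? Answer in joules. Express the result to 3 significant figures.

45.8 J

k = Gd⁴/(8D³N_a) = (77.3×10³)(11.5⁴)/(8·62.0³·15) = 47.273 N/mm
U = ½kδ² = 0.5 × 47.273 × 44² = 45760 N·mm = 45.76 J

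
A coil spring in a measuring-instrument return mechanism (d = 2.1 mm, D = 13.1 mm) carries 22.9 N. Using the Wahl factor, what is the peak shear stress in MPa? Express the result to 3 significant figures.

102 MPa

Spring index C = D/d = 13.1/2.1 = 6.2381
K_W = (4C−1)/(4C−4) + 0.615/C = 23.952/20.952 + 0.0986 = 1.2418
τ₀ = 8FD/(πd³) = 8·22.9·13.1/(π·2.1³) = 2399.92/29.094 = 82.488 MPa
τ_max = K·τ₀ = 1.2418 × 82.488 = 102.43 MPa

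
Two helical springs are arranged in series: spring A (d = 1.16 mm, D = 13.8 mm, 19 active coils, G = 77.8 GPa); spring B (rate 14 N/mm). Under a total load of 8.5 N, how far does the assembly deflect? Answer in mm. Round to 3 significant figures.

k_A = Gd⁴/(8D³N_a) = (77.8×10³)(1.16⁴)/(8·13.8³·19) = 0.35264 N/mm
Series: 1/k_eq = 1/0.35264 + 1/14 = 2.9072; k_eq = 0.34398 N/mm
δ = F/k_eq = 8.5/0.34398 = 24.711 mm

24.7 mm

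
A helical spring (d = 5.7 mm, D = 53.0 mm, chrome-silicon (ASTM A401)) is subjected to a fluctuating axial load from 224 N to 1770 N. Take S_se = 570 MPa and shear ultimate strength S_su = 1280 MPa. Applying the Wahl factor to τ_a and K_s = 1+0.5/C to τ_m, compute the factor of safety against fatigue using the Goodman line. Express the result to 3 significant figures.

C = D/d = 53.0/5.7 = 9.2982; K_W = (4C−1)/(4C−4)+0.615/C = 1.1565; K_s = 1+0.5/C = 1.0538
F_a = (F_max−F_min)/2 = 773 N; F_m = (F_max+F_min)/2 = 997 N
τ_a = K_W·8F_aD/(πd³) = 1.1565 × 563.34 = 651.52 MPa
τ_m = K_s·8F_mD/(πd³) = 1.0538 × 726.59 = 765.66 MPa
Goodman: 1/n_f = τ_a/S_se + τ_m/S_su = 651.52/570 + 765.66/1280 = 1.14301 + 0.59817 = 1.7412
n_f = 1/1.7412 = 0.5743

0.574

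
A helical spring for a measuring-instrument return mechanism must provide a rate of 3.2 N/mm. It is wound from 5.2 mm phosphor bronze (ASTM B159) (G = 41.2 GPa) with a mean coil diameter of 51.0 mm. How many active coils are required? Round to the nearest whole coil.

9

N_a = Gd⁴/(8D³k) = (41.2×10³ × 5.2⁴)/(8 × 51.0³ × 3.2)
    = 3.01239e+07 / 3.39587e+06 = 8.871 → 9 coils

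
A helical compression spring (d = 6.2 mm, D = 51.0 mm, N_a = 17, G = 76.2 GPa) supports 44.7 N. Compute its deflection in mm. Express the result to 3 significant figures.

k = Gd⁴/(8D³N_a) = (76.2×10³)(6.2⁴)/(8·51.0³·17) = 6.2413 N/mm
δ = F/k = 44.7 / 6.2413 = 7.162 mm

7.16 mm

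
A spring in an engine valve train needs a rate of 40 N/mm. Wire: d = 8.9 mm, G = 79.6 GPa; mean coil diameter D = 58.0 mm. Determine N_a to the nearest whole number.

8

N_a = Gd⁴/(8D³k) = (79.6×10³ × 8.9⁴)/(8 × 58.0³ × 40)
    = 4.99428e+08 / 6.24358e+07 = 7.999 → 8 coils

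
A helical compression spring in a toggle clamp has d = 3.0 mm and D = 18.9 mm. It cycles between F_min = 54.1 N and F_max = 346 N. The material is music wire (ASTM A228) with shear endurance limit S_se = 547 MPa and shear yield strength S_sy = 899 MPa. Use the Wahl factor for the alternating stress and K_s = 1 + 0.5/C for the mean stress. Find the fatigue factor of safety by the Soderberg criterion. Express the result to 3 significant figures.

C = D/d = 18.9/3.0 = 6.3000; K_W = (4C−1)/(4C−4)+0.615/C = 1.2391; K_s = 1+0.5/C = 1.0794
F_a = (F_max−F_min)/2 = 145.95 N; F_m = (F_max+F_min)/2 = 200.05 N
τ_a = K_W·8F_aD/(πd³) = 1.2391 × 260.16 = 322.37 MPa
τ_m = K_s·8F_mD/(πd³) = 1.0794 × 356.6 = 384.9 MPa
Soderberg: 1/n_f = τ_a/S_se + τ_m/S_sy = 322.37/547 + 384.9/899 = 0.58935 + 0.42814 = 1.0175
n_f = 1/1.0175 = 0.9828

0.983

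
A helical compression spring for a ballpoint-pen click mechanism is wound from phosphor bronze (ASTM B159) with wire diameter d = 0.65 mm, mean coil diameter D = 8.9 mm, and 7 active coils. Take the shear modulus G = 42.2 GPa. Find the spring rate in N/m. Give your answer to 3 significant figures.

191 N/m

k = Gd⁴/(8D³N_a) = (42.2×10³ × 0.65⁴) / (8 × 8.9³ × 7)
  = 7532.96 / 39478.3 = 0.19081 N/mm = 190.81 N/m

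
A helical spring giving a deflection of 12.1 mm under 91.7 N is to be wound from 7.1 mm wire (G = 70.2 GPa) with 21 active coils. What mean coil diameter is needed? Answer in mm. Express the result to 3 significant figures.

51.9 mm

Required rate k = F/δ = 91.7/12.1 = 7.5785 N/mm
D = (Gd⁴/(8N_a·k))^(1/3) = (70.2×10³·7.1⁴/(8·21·7.5785))^(1/3)
  = (140113)^(1/3) = 51.9389 mm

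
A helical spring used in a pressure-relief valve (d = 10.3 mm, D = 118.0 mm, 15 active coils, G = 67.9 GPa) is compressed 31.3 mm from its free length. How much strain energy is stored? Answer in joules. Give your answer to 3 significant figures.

1.90 J

k = Gd⁴/(8D³N_a) = (67.9×10³)(10.3⁴)/(8·118.0³·15) = 3.8761 N/mm
U = ½kδ² = 0.5 × 3.8761 × 31.3² = 1898.7 N·mm = 1.8987 J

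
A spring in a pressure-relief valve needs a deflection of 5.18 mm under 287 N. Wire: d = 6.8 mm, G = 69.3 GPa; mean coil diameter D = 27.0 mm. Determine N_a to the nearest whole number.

Required rate k = F/δ = 287/5.18 = 55.405 N/mm
N_a = Gd⁴/(8D³k) = (69.3×10³ × 6.8⁴)/(8 × 27.0³ × 55.405)
    = 1.48173e+08 / 8.72436e+06 = 16.98 → 17 coils

17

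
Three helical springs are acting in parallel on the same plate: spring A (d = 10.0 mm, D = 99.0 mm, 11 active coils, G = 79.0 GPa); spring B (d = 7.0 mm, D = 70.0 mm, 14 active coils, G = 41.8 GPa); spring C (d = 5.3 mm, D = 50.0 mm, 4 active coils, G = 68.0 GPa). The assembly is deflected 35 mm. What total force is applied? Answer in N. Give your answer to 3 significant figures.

k_A = Gd⁴/(8D³N_a) = (79.0×10³)(10.0⁴)/(8·99.0³·11) = 9.2521 N/mm
k_B = Gd⁴/(8D³N_a) = (41.8×10³)(7.0⁴)/(8·70.0³·14) = 2.6125 N/mm
k_C = Gd⁴/(8D³N_a) = (68.0×10³)(5.3⁴)/(8·50.0³·4) = 13.414 N/mm
Parallel: k_eq = 9.2521 + 2.6125 + 13.414 = 25.278 N/mm
F = k_eq·δ = 25.278·35 = 884.74 N

885 N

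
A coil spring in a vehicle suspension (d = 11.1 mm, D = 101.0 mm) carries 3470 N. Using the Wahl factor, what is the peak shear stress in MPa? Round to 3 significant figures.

757 MPa

Spring index C = D/d = 101.0/11.1 = 9.0991
K_W = (4C−1)/(4C−4) + 0.615/C = 35.396/32.396 + 0.0676 = 1.1602
τ₀ = 8FD/(πd³) = 8·3470·101.0/(π·11.1³) = 2.80376e+06/4296.5 = 652.56 MPa
τ_max = K·τ₀ = 1.1602 × 652.56 = 757.1 MPa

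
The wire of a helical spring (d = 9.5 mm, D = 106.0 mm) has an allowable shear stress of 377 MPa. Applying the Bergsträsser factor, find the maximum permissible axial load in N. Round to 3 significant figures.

C = D/d = 106.0/9.5 = 11.1579
K_B = (4C+2)/(4C−3) = 46.632/41.632 = 1.1201
τ_max = K·8FD/(πd³) → F_max = τ_allow·πd³/(8DK)
F_max = 377·π·9.5³/(8·106.0·1.1201) = 1.0155e+06/949.85 = 1069.1 N

1070 N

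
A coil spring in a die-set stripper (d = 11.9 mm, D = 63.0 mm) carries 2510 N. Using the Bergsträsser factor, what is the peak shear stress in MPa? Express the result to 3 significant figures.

305 MPa

Spring index C = D/d = 63.0/11.9 = 5.2941
K_B = (4C+2)/(4C−3) = 23.176/18.176 = 1.2751
τ₀ = 8FD/(πd³) = 8·2510·63.0/(π·11.9³) = 1.26504e+06/5294.1 = 238.95 MPa
τ_max = K·τ₀ = 1.2751 × 238.95 = 304.69 MPa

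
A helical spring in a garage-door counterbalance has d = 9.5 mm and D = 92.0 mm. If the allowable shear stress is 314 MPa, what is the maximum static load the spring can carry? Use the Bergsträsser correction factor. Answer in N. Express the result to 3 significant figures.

1010 N

C = D/d = 92.0/9.5 = 9.6842
K_B = (4C+2)/(4C−3) = 40.737/35.737 = 1.1399
τ_max = K·8FD/(πd³) → F_max = τ_allow·πd³/(8DK)
F_max = 314·π·9.5³/(8·92.0·1.1399) = 8.4577e+05/838.97 = 1008.1 N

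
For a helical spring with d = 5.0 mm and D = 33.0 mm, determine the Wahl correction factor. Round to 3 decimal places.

C = D/d = 33.0/5.0 = 6.6000
K_W = (4C−1)/(4C−4) + 0.615/C = 25.400/22.400 + 0.0932 = 1.2271

1.227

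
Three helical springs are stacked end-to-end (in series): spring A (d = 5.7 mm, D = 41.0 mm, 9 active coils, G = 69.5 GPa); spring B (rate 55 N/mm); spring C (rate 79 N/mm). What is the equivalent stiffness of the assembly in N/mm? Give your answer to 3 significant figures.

k_A = Gd⁴/(8D³N_a) = (69.5×10³)(5.7⁴)/(8·41.0³·9) = 14.784 N/mm
Series: 1/k_eq = 1/14.784 + 1/55 + 1/79 = 0.098479; k_eq = 10.154 N/mm

10.2 N/mm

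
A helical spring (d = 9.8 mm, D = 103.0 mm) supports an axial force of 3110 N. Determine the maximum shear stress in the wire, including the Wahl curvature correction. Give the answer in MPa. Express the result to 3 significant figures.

Spring index C = D/d = 103.0/9.8 = 10.5102
K_W = (4C−1)/(4C−4) + 0.615/C = 41.041/38.041 + 0.0585 = 1.1374
τ₀ = 8FD/(πd³) = 8·3110·103.0/(π·9.8³) = 2.56264e+06/2956.8 = 866.68 MPa
τ_max = K·τ₀ = 1.1374 × 866.68 = 985.74 MPa

986 MPa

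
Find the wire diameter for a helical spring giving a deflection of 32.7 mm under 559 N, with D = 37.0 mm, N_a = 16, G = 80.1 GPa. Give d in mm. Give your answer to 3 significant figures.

6.10 mm

Required rate k = F/δ = 559/32.7 = 17.095 N/mm
d = (8D³N_a·k / G)^(1/4) = (8·37.0³·16·17.095 / (80.1×10³))^0.25
  = (1383.7)^0.25 = 6.0990 mm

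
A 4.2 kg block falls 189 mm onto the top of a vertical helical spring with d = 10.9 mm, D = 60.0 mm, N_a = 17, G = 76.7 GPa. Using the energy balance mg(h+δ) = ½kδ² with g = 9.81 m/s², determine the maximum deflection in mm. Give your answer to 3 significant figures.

k = Gd⁴/(8D³N_a) = (76.7×10³)(10.9⁴)/(8·60.0³·17) = 36.856 N/mm
W = mg = 4.2 × 9.81 = 41.202 N
½kδ² − Wδ − Wh = 0 → δ = (W + √(W² + 2kWh))/k
δ = (41.202 + √(1697.6 + 574009))/36.856 = (41.202 + 758.75)/36.856 = 21.705 mm

21.7 mm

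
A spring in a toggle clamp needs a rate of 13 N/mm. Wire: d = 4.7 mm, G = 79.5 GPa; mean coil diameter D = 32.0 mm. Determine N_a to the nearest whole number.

N_a = Gd⁴/(8D³k) = (79.5×10³ × 4.7⁴)/(8 × 32.0³ × 13)
    = 3.87935e+07 / 3.40787e+06 = 11.38 → 11 coils

11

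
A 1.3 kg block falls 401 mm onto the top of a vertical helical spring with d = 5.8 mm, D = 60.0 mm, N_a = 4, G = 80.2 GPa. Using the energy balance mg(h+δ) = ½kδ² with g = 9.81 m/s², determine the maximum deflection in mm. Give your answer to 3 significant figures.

28.9 mm

k = Gd⁴/(8D³N_a) = (80.2×10³)(5.8⁴)/(8·60.0³·4) = 13.131 N/mm
W = mg = 1.3 × 9.81 = 12.753 N
½kδ² − Wδ − Wh = 0 → δ = (W + √(W² + 2kWh))/k
δ = (12.753 + √(162.64 + 134298))/13.131 = (12.753 + 366.69)/13.131 = 28.898 mm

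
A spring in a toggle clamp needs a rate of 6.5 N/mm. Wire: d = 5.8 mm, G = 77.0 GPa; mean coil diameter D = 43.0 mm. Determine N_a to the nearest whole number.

21

N_a = Gd⁴/(8D³k) = (77.0×10³ × 5.8⁴)/(8 × 43.0³ × 6.5)
    = 8.7137e+07 / 4.13436e+06 = 21.08 → 21 coils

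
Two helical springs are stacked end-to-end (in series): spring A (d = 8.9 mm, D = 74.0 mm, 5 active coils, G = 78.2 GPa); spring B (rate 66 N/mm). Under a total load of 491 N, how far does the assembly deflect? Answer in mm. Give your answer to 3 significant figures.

23.7 mm

k_A = Gd⁴/(8D³N_a) = (78.2×10³)(8.9⁴)/(8·74.0³·5) = 30.27 N/mm
Series: 1/k_eq = 1/30.27 + 1/66 = 0.048188; k_eq = 20.752 N/mm
δ = F/k_eq = 491/20.752 = 23.66 mm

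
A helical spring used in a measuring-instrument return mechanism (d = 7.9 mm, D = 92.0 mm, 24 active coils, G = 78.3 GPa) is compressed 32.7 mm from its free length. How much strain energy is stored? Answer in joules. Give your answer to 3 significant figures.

1.09 J

k = Gd⁴/(8D³N_a) = (78.3×10³)(7.9⁴)/(8·92.0³·24) = 2.0399 N/mm
U = ½kδ² = 0.5 × 2.0399 × 32.7² = 1090.6 N·mm = 1.0906 J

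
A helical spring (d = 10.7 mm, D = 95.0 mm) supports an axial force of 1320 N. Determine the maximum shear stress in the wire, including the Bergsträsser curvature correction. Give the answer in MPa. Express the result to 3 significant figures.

Spring index C = D/d = 95.0/10.7 = 8.8785
K_B = (4C+2)/(4C−3) = 37.514/32.514 = 1.1538
τ₀ = 8FD/(πd³) = 8·1320·95.0/(π·10.7³) = 1.0032e+06/3848.6 = 260.67 MPa
τ_max = K·τ₀ = 1.1538 × 260.67 = 300.75 MPa

301 MPa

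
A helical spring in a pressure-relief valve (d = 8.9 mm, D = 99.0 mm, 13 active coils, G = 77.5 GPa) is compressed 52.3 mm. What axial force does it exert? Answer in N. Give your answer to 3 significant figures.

k = Gd⁴/(8D³N_a) = (77.5×10³)(8.9⁴)/(8·99.0³·13) = 4.8186 N/mm
F = k·δ = 4.8186 × 52.3 = 252.01 N

252 N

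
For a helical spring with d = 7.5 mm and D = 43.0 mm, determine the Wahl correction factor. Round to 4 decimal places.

1.2657

C = D/d = 43.0/7.5 = 5.7333
K_W = (4C−1)/(4C−4) + 0.615/C = 21.933/18.933 + 0.1073 = 1.2657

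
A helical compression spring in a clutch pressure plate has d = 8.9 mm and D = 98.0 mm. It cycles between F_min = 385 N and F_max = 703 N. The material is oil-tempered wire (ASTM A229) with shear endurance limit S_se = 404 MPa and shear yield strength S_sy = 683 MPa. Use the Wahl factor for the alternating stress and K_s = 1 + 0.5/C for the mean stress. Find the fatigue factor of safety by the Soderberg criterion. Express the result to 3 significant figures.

C = D/d = 98.0/8.9 = 11.0112; K_W = (4C−1)/(4C−4)+0.615/C = 1.1308; K_s = 1+0.5/C = 1.0454
F_a = (F_max−F_min)/2 = 159 N; F_m = (F_max+F_min)/2 = 544 N
τ_a = K_W·8F_aD/(πd³) = 1.1308 × 56.285 = 63.645 MPa
τ_m = K_s·8F_mD/(πd³) = 1.0454 × 192.57 = 201.32 MPa
Soderberg: 1/n_f = τ_a/S_se + τ_m/S_sy = 63.645/404 + 201.32/683 = 0.15754 + 0.29475 = 0.45229
n_f = 1/0.45229 = 2.211

2.21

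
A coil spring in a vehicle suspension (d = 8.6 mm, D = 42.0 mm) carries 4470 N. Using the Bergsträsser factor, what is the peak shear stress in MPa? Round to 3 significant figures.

Spring index C = D/d = 42.0/8.6 = 4.8837
K_B = (4C+2)/(4C−3) = 21.535/16.535 = 1.3024
τ₀ = 8FD/(πd³) = 8·4470·42.0/(π·8.6³) = 1.50192e+06/1998.2 = 751.63 MPa
τ_max = K·τ₀ = 1.3024 × 751.63 = 978.91 MPa

979 MPa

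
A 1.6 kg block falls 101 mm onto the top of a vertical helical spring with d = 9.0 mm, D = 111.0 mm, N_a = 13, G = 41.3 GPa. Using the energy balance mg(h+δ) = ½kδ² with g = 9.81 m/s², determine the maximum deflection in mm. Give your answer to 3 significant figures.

k = Gd⁴/(8D³N_a) = (41.3×10³)(9.0⁴)/(8·111.0³·13) = 1.9051 N/mm
W = mg = 1.6 × 9.81 = 15.696 N
½kδ² − Wδ − Wh = 0 → δ = (W + √(W² + 2kWh))/k
δ = (15.696 + √(246.36 + 6040.3))/1.9051 = (15.696 + 79.288)/1.9051 = 49.858 mm

49.9 mm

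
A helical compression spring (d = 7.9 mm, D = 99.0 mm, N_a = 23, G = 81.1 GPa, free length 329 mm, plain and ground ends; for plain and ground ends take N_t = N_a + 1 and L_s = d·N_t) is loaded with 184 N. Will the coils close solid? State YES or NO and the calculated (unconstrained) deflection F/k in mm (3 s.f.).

NO, δ = 104 mm

k = Gd⁴/(8D³N_a) = (81.1×10³)(7.9⁴)/(8·99.0³·23) = 1.7693 N/mm
N_t = 24; L_s = 7.9·24 = 189.6 mm; δ_solid = L₀ − L_s = 329 − 189.6 = 139.4 mm
δ = F/k = 184/1.7693 = 103.99 mm
δ < δ_solid → spring does not go solid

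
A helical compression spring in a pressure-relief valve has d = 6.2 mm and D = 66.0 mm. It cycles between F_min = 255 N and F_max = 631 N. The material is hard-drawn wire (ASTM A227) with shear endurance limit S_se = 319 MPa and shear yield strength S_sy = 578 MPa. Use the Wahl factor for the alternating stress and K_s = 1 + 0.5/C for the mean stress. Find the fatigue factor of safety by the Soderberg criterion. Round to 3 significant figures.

C = D/d = 66.0/6.2 = 10.6452; K_W = (4C−1)/(4C−4)+0.615/C = 1.1355; K_s = 1+0.5/C = 1.0470
F_a = (F_max−F_min)/2 = 188 N; F_m = (F_max+F_min)/2 = 443 N
τ_a = K_W·8F_aD/(πd³) = 1.1355 × 132.58 = 150.54 MPa
τ_m = K_s·8F_mD/(πd³) = 1.0470 × 312.4 = 327.07 MPa
Soderberg: 1/n_f = τ_a/S_se + τ_m/S_sy = 150.54/319 + 327.07/578 = 0.47193 + 0.56587 = 1.0378
n_f = 1/1.0378 = 0.9636

0.964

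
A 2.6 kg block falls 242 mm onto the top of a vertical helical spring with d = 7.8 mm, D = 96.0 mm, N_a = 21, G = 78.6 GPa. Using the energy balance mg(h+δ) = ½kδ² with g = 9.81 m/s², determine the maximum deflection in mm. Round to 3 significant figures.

k = Gd⁴/(8D³N_a) = (78.6×10³)(7.8⁴)/(8·96.0³·21) = 1.9574 N/mm
W = mg = 2.6 × 9.81 = 25.506 N
½kδ² − Wδ − Wh = 0 → δ = (W + √(W² + 2kWh))/k
δ = (25.506 + √(650.56 + 24163.8))/1.9574 = (25.506 + 157.53)/1.9574 = 93.508 mm

93.5 mm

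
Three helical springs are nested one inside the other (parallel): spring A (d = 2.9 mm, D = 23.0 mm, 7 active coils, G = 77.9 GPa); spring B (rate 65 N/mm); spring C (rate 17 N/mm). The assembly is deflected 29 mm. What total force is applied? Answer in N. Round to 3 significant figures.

2610 N

k_A = Gd⁴/(8D³N_a) = (77.9×10³)(2.9⁴)/(8·23.0³·7) = 8.0865 N/mm
Parallel: k_eq = 8.0865 + 65 + 17 = 90.086 N/mm
F = k_eq·δ = 90.086·29 = 2612.5 N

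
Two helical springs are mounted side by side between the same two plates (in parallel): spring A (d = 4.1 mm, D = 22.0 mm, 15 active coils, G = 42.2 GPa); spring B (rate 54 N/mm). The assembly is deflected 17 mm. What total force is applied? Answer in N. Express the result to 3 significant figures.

k_A = Gd⁴/(8D³N_a) = (42.2×10³)(4.1⁴)/(8·22.0³·15) = 9.3325 N/mm
Parallel: k_eq = 9.3325 + 54 = 63.333 N/mm
F = k_eq·δ = 63.333·17 = 1076.7 N

1080 N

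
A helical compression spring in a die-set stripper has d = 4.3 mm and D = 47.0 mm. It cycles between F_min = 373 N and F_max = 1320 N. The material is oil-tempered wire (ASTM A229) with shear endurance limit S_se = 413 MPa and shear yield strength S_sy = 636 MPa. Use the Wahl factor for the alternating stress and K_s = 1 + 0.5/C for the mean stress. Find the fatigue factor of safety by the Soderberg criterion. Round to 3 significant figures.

C = D/d = 47.0/4.3 = 10.9302; K_W = (4C−1)/(4C−4)+0.615/C = 1.1318; K_s = 1+0.5/C = 1.0457
F_a = (F_max−F_min)/2 = 473.5 N; F_m = (F_max+F_min)/2 = 846.5 N
τ_a = K_W·8F_aD/(πd³) = 1.1318 × 712.78 = 806.71 MPa
τ_m = K_s·8F_mD/(πd³) = 1.0457 × 1274.3 = 1332.6 MPa
Soderberg: 1/n_f = τ_a/S_se + τ_m/S_sy = 806.71/413 + 1332.6/636 = 1.95330 + 2.09521 = 4.0485
n_f = 1/4.0485 = 0.247

0.247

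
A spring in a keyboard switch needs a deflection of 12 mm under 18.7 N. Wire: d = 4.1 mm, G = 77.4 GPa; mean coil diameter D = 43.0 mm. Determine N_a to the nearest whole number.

22

Required rate k = F/δ = 18.7/12 = 1.5583 N/mm
N_a = Gd⁴/(8D³k) = (77.4×10³ × 4.1⁴)/(8 × 43.0³ × 1.5583)
    = 2.18714e+07 / 991187 = 22.07 → 22 coils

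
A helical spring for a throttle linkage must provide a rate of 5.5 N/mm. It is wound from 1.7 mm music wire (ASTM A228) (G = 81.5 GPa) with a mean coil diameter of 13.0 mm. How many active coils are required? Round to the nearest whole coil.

N_a = Gd⁴/(8D³k) = (81.5×10³ × 1.7⁴)/(8 × 13.0³ × 5.5)
    = 680696 / 96668 = 7.042 → 7 coils

7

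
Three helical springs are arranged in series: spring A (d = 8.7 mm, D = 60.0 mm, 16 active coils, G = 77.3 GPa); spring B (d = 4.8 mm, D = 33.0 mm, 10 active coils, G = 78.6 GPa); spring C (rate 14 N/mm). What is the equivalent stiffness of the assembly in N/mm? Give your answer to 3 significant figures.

k_A = Gd⁴/(8D³N_a) = (77.3×10³)(8.7⁴)/(8·60.0³·16) = 16.017 N/mm
k_B = Gd⁴/(8D³N_a) = (78.6×10³)(4.8⁴)/(8·33.0³·10) = 14.513 N/mm
Series: 1/k_eq = 1/16.017 + 1/14.513 + 1/14 = 0.20276; k_eq = 4.9318 N/mm

4.93 N/mm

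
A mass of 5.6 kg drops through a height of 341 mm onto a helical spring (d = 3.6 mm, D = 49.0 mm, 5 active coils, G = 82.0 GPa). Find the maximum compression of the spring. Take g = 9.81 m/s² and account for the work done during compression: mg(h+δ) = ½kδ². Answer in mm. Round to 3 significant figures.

133 mm

k = Gd⁴/(8D³N_a) = (82.0×10³)(3.6⁴)/(8·49.0³·5) = 2.9267 N/mm
W = mg = 5.6 × 9.81 = 54.936 N
½kδ² − Wδ − Wh = 0 → δ = (W + √(W² + 2kWh))/k
δ = (54.936 + √(3018 + 109652))/2.9267 = (54.936 + 335.66)/2.9267 = 133.46 mm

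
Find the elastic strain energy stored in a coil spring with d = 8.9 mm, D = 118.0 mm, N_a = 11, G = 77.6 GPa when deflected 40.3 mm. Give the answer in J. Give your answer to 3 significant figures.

k = Gd⁴/(8D³N_a) = (77.6×10³)(8.9⁴)/(8·118.0³·11) = 3.3674 N/mm
U = ½kδ² = 0.5 × 3.3674 × 40.3² = 2734.5 N·mm = 2.7345 J

2.73 J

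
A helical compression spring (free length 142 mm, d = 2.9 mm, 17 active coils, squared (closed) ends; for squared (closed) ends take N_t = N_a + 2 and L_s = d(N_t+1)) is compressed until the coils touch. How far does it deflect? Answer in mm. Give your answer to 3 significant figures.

84.0 mm

N_t = 19; L_s = 2.9·20 = 58 mm
δ_solid = L₀ − L_s = 142 − 58 = 84 mm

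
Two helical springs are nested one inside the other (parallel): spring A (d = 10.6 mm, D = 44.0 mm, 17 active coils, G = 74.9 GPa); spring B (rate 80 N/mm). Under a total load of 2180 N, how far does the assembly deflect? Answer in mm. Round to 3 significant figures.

k_A = Gd⁴/(8D³N_a) = (74.9×10³)(10.6⁴)/(8·44.0³·17) = 81.622 N/mm
Parallel: k_eq = 81.622 + 80 = 161.62 N/mm
δ = F/k_eq = 2180/161.62 = 13.488 mm

13.5 mm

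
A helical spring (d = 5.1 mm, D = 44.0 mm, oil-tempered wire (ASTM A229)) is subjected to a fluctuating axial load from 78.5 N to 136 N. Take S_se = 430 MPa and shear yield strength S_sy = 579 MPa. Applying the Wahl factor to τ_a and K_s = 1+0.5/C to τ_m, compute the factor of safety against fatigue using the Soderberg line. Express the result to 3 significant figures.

C = D/d = 44.0/5.1 = 8.6275; K_W = (4C−1)/(4C−4)+0.615/C = 1.1696; K_s = 1+0.5/C = 1.0580
F_a = (F_max−F_min)/2 = 28.75 N; F_m = (F_max+F_min)/2 = 107.25 N
τ_a = K_W·8F_aD/(πd³) = 1.1696 × 24.284 = 28.403 MPa
τ_m = K_s·8F_mD/(πd³) = 1.0580 × 90.59 = 95.84 MPa
Soderberg: 1/n_f = τ_a/S_se + τ_m/S_sy = 28.403/430 + 95.84/579 = 0.06605 + 0.16553 = 0.23158
n_f = 1/0.23158 = 4.318

4.32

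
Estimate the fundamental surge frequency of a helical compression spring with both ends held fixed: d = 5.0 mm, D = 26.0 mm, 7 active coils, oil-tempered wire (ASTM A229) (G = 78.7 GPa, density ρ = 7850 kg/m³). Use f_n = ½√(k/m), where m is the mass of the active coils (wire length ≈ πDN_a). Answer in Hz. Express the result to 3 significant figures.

377 Hz

k = Gd⁴/(8D³N_a) = (78.7×10³)(5.0⁴)/(8·26.0³·7) = 49.974 N/mm = 49974 N/m
Wire length L = πDN_a = π·26.0·7 = 571.77 mm
m = ρ·(πd²/4)·L = 7850 × 19.635×10⁻⁶ m² × 0.57177 m = 0.088129 kg
f_n = ½√(k/m) = 0.5·√(49974/0.088129) = 0.5·√(5.6706e+05) = 376.52 Hz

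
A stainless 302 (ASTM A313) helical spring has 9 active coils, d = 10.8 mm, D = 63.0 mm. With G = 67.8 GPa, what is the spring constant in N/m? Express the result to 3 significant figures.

k = Gd⁴/(8D³N_a) = (67.8×10³ × 10.8⁴) / (8 × 63.0³ × 9)
  = 9.22412e+08 / 1.80034e+07 = 51.235 N/mm = 51235 N/m

51200 N/m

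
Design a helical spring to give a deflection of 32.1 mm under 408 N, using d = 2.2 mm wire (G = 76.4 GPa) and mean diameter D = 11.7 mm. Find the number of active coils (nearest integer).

11

Required rate k = F/δ = 408/32.1 = 12.71 N/mm
N_a = Gd⁴/(8D³k) = (76.4×10³ × 2.2⁴)/(8 × 11.7³ × 12.71)
    = 1.78972e+06 / 162856 = 10.99 → 11 coils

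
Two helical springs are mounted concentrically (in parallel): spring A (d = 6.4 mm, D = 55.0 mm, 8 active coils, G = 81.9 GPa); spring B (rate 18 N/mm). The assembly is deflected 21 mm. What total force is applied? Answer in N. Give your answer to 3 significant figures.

649 N

k_A = Gd⁴/(8D³N_a) = (81.9×10³)(6.4⁴)/(8·55.0³·8) = 12.904 N/mm
Parallel: k_eq = 12.904 + 18 = 30.904 N/mm
F = k_eq·δ = 30.904·21 = 648.99 N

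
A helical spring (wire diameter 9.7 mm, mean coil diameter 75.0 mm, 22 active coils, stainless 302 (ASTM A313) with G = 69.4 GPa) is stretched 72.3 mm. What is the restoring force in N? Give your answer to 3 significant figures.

k = Gd⁴/(8D³N_a) = (69.4×10³)(9.7⁴)/(8·75.0³·22) = 8.2747 N/mm
F = k·δ = 8.2747 × 72.3 = 598.26 N

598 N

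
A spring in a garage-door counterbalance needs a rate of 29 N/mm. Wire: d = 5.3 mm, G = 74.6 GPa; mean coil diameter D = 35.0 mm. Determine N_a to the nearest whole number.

N_a = Gd⁴/(8D³k) = (74.6×10³ × 5.3⁴)/(8 × 35.0³ × 29)
    = 5.8863e+07 / 9.947e+06 = 5.918 → 6 coils

6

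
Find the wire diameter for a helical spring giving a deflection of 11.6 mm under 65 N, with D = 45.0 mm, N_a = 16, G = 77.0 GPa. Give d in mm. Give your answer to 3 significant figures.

5.40 mm

Required rate k = F/δ = 65/11.6 = 5.6034 N/mm
d = (8D³N_a·k / G)^(1/4) = (8·45.0³·16·5.6034 / (77.0×10³))^0.25
  = (848.81)^0.25 = 5.3976 mm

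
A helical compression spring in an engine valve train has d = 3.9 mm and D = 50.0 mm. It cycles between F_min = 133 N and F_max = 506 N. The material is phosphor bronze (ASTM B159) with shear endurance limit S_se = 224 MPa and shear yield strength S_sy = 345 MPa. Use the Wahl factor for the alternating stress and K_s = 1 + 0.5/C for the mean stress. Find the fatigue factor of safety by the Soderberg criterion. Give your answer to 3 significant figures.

0.247

C = D/d = 50.0/3.9 = 12.8205; K_W = (4C−1)/(4C−4)+0.615/C = 1.1114; K_s = 1+0.5/C = 1.0390
F_a = (F_max−F_min)/2 = 186.5 N; F_m = (F_max+F_min)/2 = 319.5 N
τ_a = K_W·8F_aD/(πd³) = 1.1114 × 400.31 = 444.91 MPa
τ_m = K_s·8F_mD/(πd³) = 1.0390 × 685.78 = 712.53 MPa
Soderberg: 1/n_f = τ_a/S_se + τ_m/S_sy = 444.91/224 + 712.53/345 = 1.98621 + 2.06530 = 4.0515
n_f = 1/4.0515 = 0.2468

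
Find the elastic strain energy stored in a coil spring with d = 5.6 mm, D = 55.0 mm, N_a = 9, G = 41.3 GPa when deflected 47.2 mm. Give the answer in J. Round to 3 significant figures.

k = Gd⁴/(8D³N_a) = (41.3×10³)(5.6⁴)/(8·55.0³·9) = 3.3906 N/mm
U = ½kδ² = 0.5 × 3.3906 × 47.2² = 3776.9 N·mm = 3.7769 J

3.78 J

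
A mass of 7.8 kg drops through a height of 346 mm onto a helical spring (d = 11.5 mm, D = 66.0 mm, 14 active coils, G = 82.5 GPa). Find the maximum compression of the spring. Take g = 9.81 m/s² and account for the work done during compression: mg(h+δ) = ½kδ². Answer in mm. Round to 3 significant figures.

k = Gd⁴/(8D³N_a) = (82.5×10³)(11.5⁴)/(8·66.0³·14) = 44.812 N/mm
W = mg = 7.8 × 9.81 = 76.518 N
½kδ² − Wδ − Wh = 0 → δ = (W + √(W² + 2kWh))/k
δ = (76.518 + √(5855 + 2.37282e+06))/44.812 = (76.518 + 1542.3)/44.812 = 36.124 mm

36.1 mm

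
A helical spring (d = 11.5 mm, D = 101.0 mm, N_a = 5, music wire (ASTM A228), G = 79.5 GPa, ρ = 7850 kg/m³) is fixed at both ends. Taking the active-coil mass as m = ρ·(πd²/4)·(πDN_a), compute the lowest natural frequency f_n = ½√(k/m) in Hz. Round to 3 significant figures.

80.7 Hz

k = Gd⁴/(8D³N_a) = (79.5×10³)(11.5⁴)/(8·101.0³·5) = 33.739 N/mm = 33739 N/m
Wire length L = πDN_a = π·101.0·5 = 1586.5 mm
m = ρ·(πd²/4)·L = 7850 × 103.87×10⁻⁶ m² × 1.5865 m = 1.2936 kg
f_n = ½√(k/m) = 0.5·√(33739/1.2936) = 0.5·√(26082) = 80.749 Hz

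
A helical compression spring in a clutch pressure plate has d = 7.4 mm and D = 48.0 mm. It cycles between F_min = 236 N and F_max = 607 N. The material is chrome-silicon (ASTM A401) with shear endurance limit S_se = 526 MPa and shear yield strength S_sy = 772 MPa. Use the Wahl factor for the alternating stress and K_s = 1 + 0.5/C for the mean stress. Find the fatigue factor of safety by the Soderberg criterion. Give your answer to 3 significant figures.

3.24

C = D/d = 48.0/7.4 = 6.4865; K_W = (4C−1)/(4C−4)+0.615/C = 1.2315; K_s = 1+0.5/C = 1.0771
F_a = (F_max−F_min)/2 = 185.5 N; F_m = (F_max+F_min)/2 = 421.5 N
τ_a = K_W·8F_aD/(πd³) = 1.2315 × 55.954 = 68.908 MPa
τ_m = K_s·8F_mD/(πd³) = 1.0771 × 127.14 = 136.94 MPa
Soderberg: 1/n_f = τ_a/S_se + τ_m/S_sy = 68.908/526 + 136.94/772 = 0.13100 + 0.17738 = 0.30839
n_f = 1/0.30839 = 3.243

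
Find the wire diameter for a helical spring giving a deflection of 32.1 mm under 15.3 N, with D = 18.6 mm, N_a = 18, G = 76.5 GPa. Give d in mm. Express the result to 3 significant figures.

Required rate k = F/δ = 15.3/32.1 = 0.47664 N/mm
d = (8D³N_a·k / G)^(1/4) = (8·18.6³·18·0.47664 / (76.5×10³))^0.25
  = (5.7733)^0.25 = 1.5501 mm

1.55 mm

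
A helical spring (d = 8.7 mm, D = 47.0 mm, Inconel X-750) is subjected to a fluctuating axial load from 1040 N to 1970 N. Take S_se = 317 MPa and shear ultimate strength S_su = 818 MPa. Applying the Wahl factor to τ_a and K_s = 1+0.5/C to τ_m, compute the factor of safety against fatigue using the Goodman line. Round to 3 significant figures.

1.41

C = D/d = 47.0/8.7 = 5.4023; K_W = (4C−1)/(4C−4)+0.615/C = 1.2842; K_s = 1+0.5/C = 1.0926
F_a = (F_max−F_min)/2 = 465 N; F_m = (F_max+F_min)/2 = 1505 N
τ_a = K_W·8F_aD/(πd³) = 1.2842 × 84.515 = 108.53 MPa
τ_m = K_s·8F_mD/(πd³) = 1.0926 × 273.54 = 298.85 MPa
Goodman: 1/n_f = τ_a/S_se + τ_m/S_su = 108.53/317 + 298.85/818 = 0.34238 + 0.36535 = 0.70773
n_f = 1/0.70773 = 1.413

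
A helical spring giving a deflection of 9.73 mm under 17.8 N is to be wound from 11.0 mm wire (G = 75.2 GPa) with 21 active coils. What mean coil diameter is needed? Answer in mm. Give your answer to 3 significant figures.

Required rate k = F/δ = 17.8/9.73 = 1.8294 N/mm
D = (Gd⁴/(8N_a·k))^(1/3) = (75.2×10³·11.0⁴/(8·21·1.8294))^(1/3)
  = (3.58238e+06)^(1/3) = 153.0115 mm

153 mm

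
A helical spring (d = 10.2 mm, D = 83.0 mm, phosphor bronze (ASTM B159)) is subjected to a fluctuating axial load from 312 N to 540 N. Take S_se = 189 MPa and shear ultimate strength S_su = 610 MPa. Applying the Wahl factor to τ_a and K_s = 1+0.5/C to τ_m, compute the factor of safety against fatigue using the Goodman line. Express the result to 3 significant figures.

3.45

C = D/d = 83.0/10.2 = 8.1373; K_W = (4C−1)/(4C−4)+0.615/C = 1.1807; K_s = 1+0.5/C = 1.0614
F_a = (F_max−F_min)/2 = 114 N; F_m = (F_max+F_min)/2 = 426 N
τ_a = K_W·8F_aD/(πd³) = 1.1807 × 22.705 = 26.807 MPa
τ_m = K_s·8F_mD/(πd³) = 1.0614 × 84.845 = 90.059 MPa
Goodman: 1/n_f = τ_a/S_se + τ_m/S_su = 26.807/189 + 90.059/610 = 0.14184 + 0.14764 = 0.28947
n_f = 1/0.28947 = 3.455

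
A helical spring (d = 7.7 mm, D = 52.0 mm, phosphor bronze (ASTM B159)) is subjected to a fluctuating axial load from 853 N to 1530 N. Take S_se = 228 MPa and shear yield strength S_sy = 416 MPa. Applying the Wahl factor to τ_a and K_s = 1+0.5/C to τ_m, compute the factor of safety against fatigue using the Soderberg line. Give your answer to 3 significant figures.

0.705

C = D/d = 52.0/7.7 = 6.7532; K_W = (4C−1)/(4C−4)+0.615/C = 1.2214; K_s = 1+0.5/C = 1.0740
F_a = (F_max−F_min)/2 = 338.5 N; F_m = (F_max+F_min)/2 = 1191.5 N
τ_a = K_W·8F_aD/(πd³) = 1.2214 × 98.182 = 119.92 MPa
τ_m = K_s·8F_mD/(πd³) = 1.0740 × 345.59 = 371.18 MPa
Soderberg: 1/n_f = τ_a/S_se + τ_m/S_sy = 119.92/228 + 371.18/416 = 0.52597 + 0.89226 = 1.4182
n_f = 1/1.4182 = 0.7051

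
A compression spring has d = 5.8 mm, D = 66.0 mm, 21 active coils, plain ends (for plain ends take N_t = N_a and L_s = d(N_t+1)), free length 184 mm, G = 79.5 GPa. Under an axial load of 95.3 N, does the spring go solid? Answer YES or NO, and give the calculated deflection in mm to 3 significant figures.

k = Gd⁴/(8D³N_a) = (79.5×10³)(5.8⁴)/(8·66.0³·21) = 1.8627 N/mm
N_t = 21; L_s = 5.8·22 = 127.6 mm; δ_solid = L₀ − L_s = 184 − 127.6 = 56.4 mm
δ = F/k = 95.3/1.8627 = 51.163 mm
δ < δ_solid → spring does not go solid

NO, δ = 51.2 mm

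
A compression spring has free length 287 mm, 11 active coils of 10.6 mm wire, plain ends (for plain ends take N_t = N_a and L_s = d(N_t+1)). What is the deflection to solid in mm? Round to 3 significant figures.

160 mm

N_t = 11; L_s = 10.6·12 = 127.2 mm
δ_solid = L₀ − L_s = 287 − 127.2 = 159.8 mm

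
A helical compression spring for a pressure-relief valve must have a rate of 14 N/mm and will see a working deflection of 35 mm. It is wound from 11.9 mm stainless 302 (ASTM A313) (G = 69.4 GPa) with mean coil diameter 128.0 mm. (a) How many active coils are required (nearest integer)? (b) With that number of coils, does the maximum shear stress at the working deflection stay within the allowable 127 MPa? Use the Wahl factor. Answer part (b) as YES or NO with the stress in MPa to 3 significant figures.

N_a = Gd⁴/(8D³k) = (69.4×10³)(11.9⁴)/(8·128.0³·14) = 5.925 → N_a = 6
Actual rate k = Gd⁴/(8D³·6) = 13.825 N/mm
Working load F = kδ = 13.825·35 = 483.89 N
C = 128.0/11.9 = 10.7563; K_W = (4C−1)/(4C−4)+0.615/C = 1.1340
τ_max = K_W·8FD/(πd³) = 1.1340·93.595 = 106.14 MPa
τ_max ≤ 127 MPa → acceptable

(a) 6 coils; (b) YES, τ_max = 106 MPa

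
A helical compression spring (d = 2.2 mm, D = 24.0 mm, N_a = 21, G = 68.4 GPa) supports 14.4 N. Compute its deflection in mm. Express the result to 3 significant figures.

20.9 mm

k = Gd⁴/(8D³N_a) = (68.4×10³)(2.2⁴)/(8·24.0³·21) = 0.68993 N/mm
δ = F/k = 14.4 / 0.68993 = 20.872 mm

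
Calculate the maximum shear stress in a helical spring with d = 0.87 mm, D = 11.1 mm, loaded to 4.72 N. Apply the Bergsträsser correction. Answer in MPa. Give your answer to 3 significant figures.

Spring index C = D/d = 11.1/0.87 = 12.7586
K_B = (4C+2)/(4C−3) = 53.034/48.034 = 1.1041
τ₀ = 8FD/(πd³) = 8·4.72·11.1/(π·0.87³) = 419.136/2.0687 = 202.6 MPa
τ_max = K·τ₀ = 1.1041 × 202.6 = 223.69 MPa

224 MPa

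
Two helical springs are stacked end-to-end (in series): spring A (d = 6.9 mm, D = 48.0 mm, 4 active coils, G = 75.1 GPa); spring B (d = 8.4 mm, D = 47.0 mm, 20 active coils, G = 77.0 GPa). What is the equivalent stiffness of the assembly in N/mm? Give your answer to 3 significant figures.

15.6 N/mm

k_A = Gd⁴/(8D³N_a) = (75.1×10³)(6.9⁴)/(8·48.0³·4) = 48.102 N/mm
k_B = Gd⁴/(8D³N_a) = (77.0×10³)(8.4⁴)/(8·47.0³·20) = 23.078 N/mm
Series: 1/k_eq = 1/48.102 + 1/23.078 = 0.064121; k_eq = 15.596 N/mm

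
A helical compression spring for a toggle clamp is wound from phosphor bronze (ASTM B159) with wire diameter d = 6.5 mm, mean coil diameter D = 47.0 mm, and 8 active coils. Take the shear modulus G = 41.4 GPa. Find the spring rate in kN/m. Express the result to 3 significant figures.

11.1 kN/m

k = Gd⁴/(8D³N_a) = (41.4×10³ × 6.5⁴) / (8 × 47.0³ × 8)
  = 7.39016e+07 / 6.64467e+06 = 11.122 N/mm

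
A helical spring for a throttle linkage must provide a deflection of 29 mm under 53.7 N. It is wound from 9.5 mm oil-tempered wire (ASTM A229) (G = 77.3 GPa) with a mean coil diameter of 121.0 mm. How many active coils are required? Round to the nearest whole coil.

24

Required rate k = F/δ = 53.7/29 = 1.8517 N/mm
N_a = Gd⁴/(8D³k) = (77.3×10³ × 9.5⁴)/(8 × 121.0³ × 1.8517)
    = 6.29613e+08 / 2.62435e+07 = 23.99 → 24 coils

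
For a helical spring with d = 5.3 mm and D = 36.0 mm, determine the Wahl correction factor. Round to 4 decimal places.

C = D/d = 36.0/5.3 = 6.7925
K_W = (4C−1)/(4C−4) + 0.615/C = 26.170/23.170 + 0.0905 = 1.2200

1.2200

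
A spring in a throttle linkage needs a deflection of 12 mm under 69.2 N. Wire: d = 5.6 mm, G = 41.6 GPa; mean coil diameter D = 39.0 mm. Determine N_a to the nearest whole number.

Required rate k = F/δ = 69.2/12 = 5.7667 N/mm
N_a = Gd⁴/(8D³k) = (41.6×10³ × 5.6⁴)/(8 × 39.0³ × 5.7667)
    = 4.09115e+07 / 2.73658e+06 = 14.95 → 15 coils

15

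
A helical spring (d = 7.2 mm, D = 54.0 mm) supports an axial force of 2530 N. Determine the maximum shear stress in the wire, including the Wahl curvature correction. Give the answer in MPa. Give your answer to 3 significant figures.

Spring index C = D/d = 54.0/7.2 = 7.5000
K_W = (4C−1)/(4C−4) + 0.615/C = 29.000/26.000 + 0.0820 = 1.1974
τ₀ = 8FD/(πd³) = 8·2530·54.0/(π·7.2³) = 1.09296e+06/1172.6 = 932.09 MPa
τ_max = K·τ₀ = 1.1974 × 932.09 = 1116.1 MPa

1120 MPa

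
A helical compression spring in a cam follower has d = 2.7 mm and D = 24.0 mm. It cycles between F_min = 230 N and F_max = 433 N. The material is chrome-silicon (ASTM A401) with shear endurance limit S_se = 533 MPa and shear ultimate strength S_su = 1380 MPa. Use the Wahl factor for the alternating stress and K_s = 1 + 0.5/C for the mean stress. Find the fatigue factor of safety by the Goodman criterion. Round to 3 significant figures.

0.677

C = D/d = 24.0/2.7 = 8.8889; K_W = (4C−1)/(4C−4)+0.615/C = 1.1643; K_s = 1+0.5/C = 1.0562
F_a = (F_max−F_min)/2 = 101.5 N; F_m = (F_max+F_min)/2 = 331.5 N
τ_a = K_W·8F_aD/(πd³) = 1.1643 × 315.16 = 366.92 MPa
τ_m = K_s·8F_mD/(πd³) = 1.0562 × 1029.3 = 1087.2 MPa
Goodman: 1/n_f = τ_a/S_se + τ_m/S_su = 366.92/533 + 1087.2/1380 = 0.68841 + 0.78783 = 1.4762
n_f = 1/1.4762 = 0.6774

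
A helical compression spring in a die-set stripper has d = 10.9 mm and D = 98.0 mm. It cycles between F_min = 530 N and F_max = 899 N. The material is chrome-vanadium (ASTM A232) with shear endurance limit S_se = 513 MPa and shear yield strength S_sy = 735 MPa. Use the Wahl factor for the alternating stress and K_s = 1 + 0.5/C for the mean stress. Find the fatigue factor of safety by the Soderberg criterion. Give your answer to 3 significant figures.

3.59

C = D/d = 98.0/10.9 = 8.9908; K_W = (4C−1)/(4C−4)+0.615/C = 1.1623; K_s = 1+0.5/C = 1.0556
F_a = (F_max−F_min)/2 = 184.5 N; F_m = (F_max+F_min)/2 = 714.5 N
τ_a = K_W·8F_aD/(πd³) = 1.1623 × 35.554 = 41.323 MPa
τ_m = K_s·8F_mD/(πd³) = 1.0556 × 137.69 = 145.34 MPa
Soderberg: 1/n_f = τ_a/S_se + τ_m/S_sy = 41.323/513 + 145.34/735 = 0.08055 + 0.19775 = 0.2783
n_f = 1/0.2783 = 3.593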